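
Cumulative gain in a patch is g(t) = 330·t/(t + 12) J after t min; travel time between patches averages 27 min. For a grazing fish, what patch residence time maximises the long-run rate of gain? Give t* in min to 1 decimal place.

Maximise g(t)/(T+t): set derivative to zero → g'(t)(T+t) = g(t).
g'(t) = 330·12/(t + 12)². Setting 330·12/(t+12)² = 330t/[(t+12)(27+t)] gives 12(27+t) = t(t+12), so t² = 12×27 = 324.
t* = √324 = 18 min.

18.0 min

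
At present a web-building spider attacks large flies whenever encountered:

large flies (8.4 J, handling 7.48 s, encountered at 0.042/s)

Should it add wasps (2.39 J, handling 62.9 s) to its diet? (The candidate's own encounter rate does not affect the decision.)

On large flies alone, R = ΣλE/(1+Σλh) = 0.3528/1.314 = 0.2685 J/s.
wasps: E/h = 2.39/62.9 = 0.038 J/s.
Since 0.038 < R, time spent handling wasps is better spent searching.

No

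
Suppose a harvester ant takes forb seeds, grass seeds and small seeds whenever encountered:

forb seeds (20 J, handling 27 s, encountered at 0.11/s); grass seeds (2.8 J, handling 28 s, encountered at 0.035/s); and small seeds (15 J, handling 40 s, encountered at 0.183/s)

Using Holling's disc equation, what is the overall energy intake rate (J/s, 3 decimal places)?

0.411 J/s

Energy encountered per unit search time: 0.11×20 + 0.035×2.8 + 0.183×15 = 5.043 J/s.
Handling time per unit search time: 0.11×27 + 0.035×28 + 0.183×40 = 11.27.
Rate = 5.043/(1 + 11.27) = 0.411 J/s.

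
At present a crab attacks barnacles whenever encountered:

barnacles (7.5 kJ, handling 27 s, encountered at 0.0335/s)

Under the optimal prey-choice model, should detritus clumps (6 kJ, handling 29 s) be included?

Intake rate on the current diet: R = (0.0335×7.5) / (1 + 0.0335×27) = 0.2513/1.905 = 0.1319 kJ/s.
detritus clumps: E/h = 6/29 = 0.2069 kJ/s.
0.2069 > 0.1319, so adding detritus clumps raises the average — include it.

Yes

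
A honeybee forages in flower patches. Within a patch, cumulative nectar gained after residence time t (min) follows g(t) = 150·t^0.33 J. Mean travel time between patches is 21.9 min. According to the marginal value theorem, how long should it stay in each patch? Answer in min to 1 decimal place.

10.8 min

Optimal t* satisfies g'(t*) = g(t*)/(T + t*).
g'(t) = 0.33·150·t^-0.67. Setting 0.33·150·t^-0.67 = 150·t^0.33/(21.9+t) gives 0.33(21.9+t) = t, so 0.67·t = 0.33×21.9.
t* = 0.33×21.9/0.67 = 10.79 min.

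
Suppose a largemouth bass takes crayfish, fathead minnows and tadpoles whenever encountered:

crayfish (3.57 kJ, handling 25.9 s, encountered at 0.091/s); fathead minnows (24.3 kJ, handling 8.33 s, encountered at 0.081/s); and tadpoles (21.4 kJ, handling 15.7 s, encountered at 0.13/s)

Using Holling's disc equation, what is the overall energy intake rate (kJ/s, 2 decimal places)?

0.84 kJ/s

R = (0.091×3.57 + 0.081×24.3 + 0.13×21.4) / (1 + 0.091×25.9 + 0.081×8.33 + 0.13×15.7) = 5.075/6.073 = 0.8357 kJ/s.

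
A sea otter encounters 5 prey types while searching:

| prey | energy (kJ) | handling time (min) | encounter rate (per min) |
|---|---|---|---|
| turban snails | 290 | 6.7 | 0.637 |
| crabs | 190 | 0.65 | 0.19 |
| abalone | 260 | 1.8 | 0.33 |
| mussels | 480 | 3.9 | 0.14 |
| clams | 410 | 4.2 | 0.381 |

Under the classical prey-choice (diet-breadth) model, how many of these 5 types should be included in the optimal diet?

4

Rank by E/h (kJ/min): crabs 292, abalone 144, mussels 123, clams 97.6, turban snails 43.3. Include each in turn until the next type's E/h falls below the running intake rate.
Rate on top 1: 32.13. abalone: 144 > 32.13 → include.
Rate on top 2: 70.98. mussels: 123 > 70.98 → include.
Rate on top 3: 83.54. clams: 97.6 > 83.54 → include.
Rate on top 4: 89.37. turban snails: 43.3 < 89.37 → exclude; stop.
Optimal diet: crabs, abalone, mussels, clams — 4 of 5 types.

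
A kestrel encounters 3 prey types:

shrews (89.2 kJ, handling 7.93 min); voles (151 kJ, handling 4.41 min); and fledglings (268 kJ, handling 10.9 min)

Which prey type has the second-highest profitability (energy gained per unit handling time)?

Profitability E/h (kJ/min): shrews = 89.2/7.93 = 11.2, voles = 151/4.41 = 34.2, fledglings = 268/10.9 = 24.6.
Ranked: voles > fledglings > shrews.

fledglings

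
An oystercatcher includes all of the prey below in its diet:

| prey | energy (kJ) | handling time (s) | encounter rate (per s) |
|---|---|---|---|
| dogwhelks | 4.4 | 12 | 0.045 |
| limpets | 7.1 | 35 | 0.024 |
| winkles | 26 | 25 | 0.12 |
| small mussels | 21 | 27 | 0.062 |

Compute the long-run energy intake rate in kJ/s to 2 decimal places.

0.68 kJ/s

R = (0.045×4.4 + 0.024×7.1 + 0.12×26 + 0.062×21) / (1 + 0.045×12 + 0.024×35 + 0.12×25 + 0.062×27) = 4.79/7.054 = 0.6791 kJ/s.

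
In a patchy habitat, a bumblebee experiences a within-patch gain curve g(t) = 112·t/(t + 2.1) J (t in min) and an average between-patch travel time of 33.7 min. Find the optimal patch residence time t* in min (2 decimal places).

By the marginal value theorem, leave when the instantaneous gain rate g'(t) equals the habitat-wide average g(t)/(T + t).
g'(t) = 112·2.1/(t + 2.1)². Setting 112·2.1/(t+2.1)² = 112t/[(t+2.1)(33.7+t)] gives 2.1(33.7+t) = t(t+2.1), so t² = 2.1×33.7 = 70.77.
t* = √70.77 = 8.412 min.

8.41 min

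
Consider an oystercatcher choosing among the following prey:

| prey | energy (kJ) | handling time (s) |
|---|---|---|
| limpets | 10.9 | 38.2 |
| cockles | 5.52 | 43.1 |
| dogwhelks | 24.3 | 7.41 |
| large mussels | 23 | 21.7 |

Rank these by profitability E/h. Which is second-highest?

large mussels

In descending order of E/h:
dogwhelks: 24.3/7.41 = 3.28 kJ/s
large mussels: 23/21.7 = 1.06 kJ/s
limpets: 10.9/38.2 = 0.285 kJ/s
cockles: 5.52/43.1 = 0.128 kJ/s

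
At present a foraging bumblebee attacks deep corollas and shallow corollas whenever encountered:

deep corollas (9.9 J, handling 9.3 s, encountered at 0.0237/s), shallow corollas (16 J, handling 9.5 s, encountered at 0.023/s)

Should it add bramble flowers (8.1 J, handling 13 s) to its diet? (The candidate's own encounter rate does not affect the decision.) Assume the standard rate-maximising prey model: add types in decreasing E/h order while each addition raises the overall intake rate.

Yes

Current rate: (0.0237×9.9 + 0.023×16)/(1 + 0.0237×9.3 + 0.023×9.5) = 0.4188 J/s.
bramble flowers: E/h = 8.1/13 = 0.6231 J/s.
0.6231 > 0.4188, so adding bramble flowers raises the average — include it.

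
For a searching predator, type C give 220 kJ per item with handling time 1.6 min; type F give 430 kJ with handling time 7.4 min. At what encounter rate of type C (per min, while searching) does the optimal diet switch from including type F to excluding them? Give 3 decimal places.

0.457 per min

Drop type F once their profitability E₂/h₂ falls below the rate achievable on type C alone: E₂/h₂ = λE₁/(1 + λh₁).
Solve for λ: λE₁h₂ = E₂(1 + λh₁) → λ(E₁h₂ − E₂h₁) = E₂ → λ = E₂/(E₁h₂ − E₂h₁).
λ = 430/(220×7.4 − 430×1.6) = 430/940 = 0.4574 per min.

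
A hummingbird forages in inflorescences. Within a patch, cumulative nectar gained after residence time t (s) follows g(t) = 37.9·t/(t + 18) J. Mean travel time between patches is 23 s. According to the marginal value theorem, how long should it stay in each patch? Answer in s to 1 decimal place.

Optimal t* satisfies g'(t*) = g(t*)/(T + t*).
g'(t) = 37.9·18/(t + 18)². Setting 37.9·18/(t+18)² = 37.9t/[(t+18)(23+t)] gives 18(23+t) = t(t+18), so t² = 18×23 = 414.
t* = √414 = 20.35 s.

20.3 s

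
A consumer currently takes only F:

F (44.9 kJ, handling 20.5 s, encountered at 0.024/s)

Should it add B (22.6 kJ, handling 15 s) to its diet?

Current rate: (0.024×44.9)/(1 + 0.024×20.5) = 0.7223 kJ/s.
Profitability of B: 22.6/15 = 1.507 kJ/s.
Since 1.507 > R, including B increases the long-run rate.

Yes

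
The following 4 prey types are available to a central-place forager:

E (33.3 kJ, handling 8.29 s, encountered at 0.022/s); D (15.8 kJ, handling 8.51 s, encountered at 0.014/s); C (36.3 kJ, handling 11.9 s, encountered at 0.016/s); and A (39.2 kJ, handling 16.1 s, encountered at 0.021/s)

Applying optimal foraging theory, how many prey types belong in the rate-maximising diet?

Rank by E/h (kJ/s): E 4.02, C 3.05, A 2.43, D 1.86. Include each in turn until the next type's E/h falls below the running intake rate.
Rate on top 1: 0.6196. C: 3.05 > 0.6196 → include.
Rate on top 2: 0.9567. A: 2.43 > 0.9567 → include.
Rate on top 3: 1.249. D: 1.86 > 1.249 → include.
Optimal diet: E, C, A, D — 4 of 4 types.

4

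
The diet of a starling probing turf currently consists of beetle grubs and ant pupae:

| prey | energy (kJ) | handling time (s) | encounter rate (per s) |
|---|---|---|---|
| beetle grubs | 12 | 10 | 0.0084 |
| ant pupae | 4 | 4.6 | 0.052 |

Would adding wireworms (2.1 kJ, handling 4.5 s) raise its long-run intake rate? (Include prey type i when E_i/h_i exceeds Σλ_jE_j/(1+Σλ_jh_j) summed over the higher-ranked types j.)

Yes

On beetle grubs and ant pupae alone, R = ΣλE/(1+Σλh) = 0.3088/1.323 = 0.2334 kJ/s.
Profitability of wireworms: 2.1/4.5 = 0.4667 kJ/s.
Since 0.4667 > R, including wireworms increases the long-run rate.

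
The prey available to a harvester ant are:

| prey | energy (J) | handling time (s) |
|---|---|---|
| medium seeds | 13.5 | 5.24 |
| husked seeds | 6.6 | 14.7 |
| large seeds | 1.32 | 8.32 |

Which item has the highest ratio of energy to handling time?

In descending order of E/h:
medium seeds: 13.5/5.24 = 2.58 J/s
husked seeds: 6.6/14.7 = 0.449 J/s
large seeds: 1.32/8.32 = 0.159 J/s

medium seeds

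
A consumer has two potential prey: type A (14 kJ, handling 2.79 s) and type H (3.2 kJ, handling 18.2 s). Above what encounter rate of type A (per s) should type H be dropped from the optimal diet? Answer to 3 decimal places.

0.013 per s

At the threshold, the rate on type A alone equals the profitability of type H: λ·14/(1 + λ·2.79) = 3.2/18.2 = 0.1758.
Rearranging, λ(14 − 0.1758×2.79) = 0.1758, so λ = 0.1758/13.51 = 0.01301 per s.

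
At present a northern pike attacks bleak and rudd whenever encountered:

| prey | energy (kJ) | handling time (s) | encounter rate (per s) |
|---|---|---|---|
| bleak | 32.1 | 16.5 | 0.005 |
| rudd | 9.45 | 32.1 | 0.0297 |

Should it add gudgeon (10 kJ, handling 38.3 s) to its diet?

Intake rate on the current diet: R = (0.005×32.1 + 0.0297×9.45) / (1 + 0.005×16.5 + 0.0297×32.1) = 0.4412/2.036 = 0.2167 kJ/s.
gudgeon: E/h = 10/38.3 = 0.2611 kJ/s.
0.2611 > 0.2167, so adding gudgeon raises the average — include it.

Yes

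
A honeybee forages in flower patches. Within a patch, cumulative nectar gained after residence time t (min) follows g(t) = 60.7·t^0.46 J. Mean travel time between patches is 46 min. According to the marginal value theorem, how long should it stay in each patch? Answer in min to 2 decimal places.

Optimal t* satisfies g'(t*) = g(t*)/(T + t*).
g'(t) = 0.46·60.7·t^-0.54. Setting 0.46·60.7·t^-0.54 = 60.7·t^0.46/(46+t) gives 0.46(46+t) = t, so 0.54·t = 0.46×46.
t* = 0.46×46/0.54 = 39.19 min.

39.19 min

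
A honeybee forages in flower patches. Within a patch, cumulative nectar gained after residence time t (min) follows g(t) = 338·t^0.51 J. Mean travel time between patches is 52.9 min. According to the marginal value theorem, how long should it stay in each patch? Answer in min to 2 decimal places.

55.06 min

Maximise g(t)/(T+t): set derivative to zero → g'(t)(T+t) = g(t).
g'(t) = 0.51·338·t^-0.49. Setting 0.51·338·t^-0.49 = 338·t^0.51/(52.9+t) gives 0.51(52.9+t) = t, so 0.49·t = 0.51×52.9.
t* = 0.51×52.9/0.49 = 55.06 min.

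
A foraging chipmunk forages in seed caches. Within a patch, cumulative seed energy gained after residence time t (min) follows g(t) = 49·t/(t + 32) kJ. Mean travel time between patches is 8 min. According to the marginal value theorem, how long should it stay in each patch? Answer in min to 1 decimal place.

16.0 min

Optimal t* satisfies g'(t*) = g(t*)/(T + t*).
g'(t) = 49·32/(t + 32)². Setting 49·32/(t+32)² = 49t/[(t+32)(8+t)] gives 32(8+t) = t(t+32), so t² = 32×8 = 256.
t* = √256 = 16 min.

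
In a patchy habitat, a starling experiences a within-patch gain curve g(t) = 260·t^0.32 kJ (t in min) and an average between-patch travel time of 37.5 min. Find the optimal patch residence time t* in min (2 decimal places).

17.65 min

Maximise g(t)/(T+t): set derivative to zero → g'(t)(T+t) = g(t).
g'(t) = 0.32·260·t^-0.68. Setting 0.32·260·t^-0.68 = 260·t^0.32/(37.5+t) gives 0.32(37.5+t) = t, so 0.68·t = 0.32×37.5.
t* = 0.32×37.5/0.68 = 17.65 min.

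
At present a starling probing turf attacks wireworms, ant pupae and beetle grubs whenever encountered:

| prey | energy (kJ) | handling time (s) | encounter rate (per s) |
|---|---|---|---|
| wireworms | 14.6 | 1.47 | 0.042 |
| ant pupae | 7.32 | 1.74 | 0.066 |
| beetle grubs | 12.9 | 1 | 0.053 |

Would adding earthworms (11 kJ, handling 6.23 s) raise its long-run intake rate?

On wireworms, ant pupae and beetle grubs alone, R = ΣλE/(1+Σλh) = 1.78/1.23 = 1.448 kJ/s.
Profitability of earthworms: 11/6.23 = 1.766 kJ/s.
Since 1.766 > R, including earthworms increases the long-run rate.

Yes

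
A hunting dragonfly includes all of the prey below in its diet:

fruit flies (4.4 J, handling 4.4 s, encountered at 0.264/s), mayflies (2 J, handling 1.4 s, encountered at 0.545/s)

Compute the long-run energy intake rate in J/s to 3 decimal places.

R = (0.264×4.4 + 0.545×2) / (1 + 0.264×4.4 + 0.545×1.4) = 2.252/2.925 = 0.7699 J/s.

0.770 J/s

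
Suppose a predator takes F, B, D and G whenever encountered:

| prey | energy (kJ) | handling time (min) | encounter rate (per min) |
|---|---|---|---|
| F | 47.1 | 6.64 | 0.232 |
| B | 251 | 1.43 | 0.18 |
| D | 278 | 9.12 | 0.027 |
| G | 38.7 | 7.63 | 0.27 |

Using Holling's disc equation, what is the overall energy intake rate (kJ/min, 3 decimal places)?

14.510 kJ/min

R = (0.232×47.1 + 0.18×251 + 0.027×278 + 0.27×38.7) / (1 + 0.232×6.64 + 0.18×1.43 + 0.027×9.12 + 0.27×7.63) = 74.06/5.104 = 14.51 kJ/min.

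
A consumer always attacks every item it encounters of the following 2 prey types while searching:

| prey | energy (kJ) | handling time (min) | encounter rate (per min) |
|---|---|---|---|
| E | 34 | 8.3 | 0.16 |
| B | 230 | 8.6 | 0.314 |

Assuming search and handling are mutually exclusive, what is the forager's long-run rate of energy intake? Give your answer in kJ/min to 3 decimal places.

15.444 kJ/min

Energy encountered per unit search time: 0.16×34 + 0.314×230 = 77.66 kJ/min.
Handling time per unit search time: 0.16×8.3 + 0.314×8.6 = 4.028.
Rate = 77.66/(1 + 4.028) = 15.44 kJ/min.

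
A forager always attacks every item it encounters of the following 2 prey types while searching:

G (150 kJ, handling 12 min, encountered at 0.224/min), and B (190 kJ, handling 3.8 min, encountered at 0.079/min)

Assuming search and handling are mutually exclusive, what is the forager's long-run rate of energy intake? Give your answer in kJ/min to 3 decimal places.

R = (0.224×150 + 0.079×190) / (1 + 0.224×12 + 0.079×3.8) = 48.61/3.988 = 12.19 kJ/min.

12.188 kJ/min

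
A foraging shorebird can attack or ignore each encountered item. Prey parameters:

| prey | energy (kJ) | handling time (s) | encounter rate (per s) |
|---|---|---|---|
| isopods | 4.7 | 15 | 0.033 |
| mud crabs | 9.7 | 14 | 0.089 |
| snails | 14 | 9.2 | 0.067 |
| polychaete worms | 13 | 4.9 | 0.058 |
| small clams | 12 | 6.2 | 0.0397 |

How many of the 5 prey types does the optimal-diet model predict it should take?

Rank by E/h (kJ/s): polychaete worms 2.65, small clams 1.94, snails 1.52, mud crabs 0.693, isopods 0.313. Include each in turn until the next type's E/h falls below the running intake rate.
Rate on top 1: 0.5871. small clams: 1.94 > 0.5871 → include.
Rate on top 2: 0.804. snails: 1.52 > 0.804 → include.
Rate on top 3: 1.01. mud crabs: 0.693 < 1.01 → exclude; stop.
Optimal diet: polychaete worms, small clams, snails — 3 of 5 types.

3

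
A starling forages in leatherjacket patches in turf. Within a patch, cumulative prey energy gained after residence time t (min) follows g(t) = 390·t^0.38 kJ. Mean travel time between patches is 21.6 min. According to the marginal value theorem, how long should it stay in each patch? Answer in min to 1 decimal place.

Maximise g(t)/(T+t): set derivative to zero → g'(t)(T+t) = g(t).
g'(t) = 0.38·390·t^-0.62. Setting 0.38·390·t^-0.62 = 390·t^0.38/(21.6+t) gives 0.38(21.6+t) = t, so 0.62·t = 0.38×21.6.
t* = 0.38×21.6/0.62 = 13.24 min.

13.2 min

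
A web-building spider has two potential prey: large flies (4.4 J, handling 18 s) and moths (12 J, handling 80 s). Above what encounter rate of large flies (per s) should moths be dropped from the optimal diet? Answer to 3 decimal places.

At the threshold, the rate on large flies alone equals the profitability of moths: λ·4.4/(1 + λ·18) = 12/80 = 0.15.
Rearranging, λ(4.4 − 0.15×18) = 0.15, so λ = 0.15/1.7 = 0.08824 per s.

0.088 per s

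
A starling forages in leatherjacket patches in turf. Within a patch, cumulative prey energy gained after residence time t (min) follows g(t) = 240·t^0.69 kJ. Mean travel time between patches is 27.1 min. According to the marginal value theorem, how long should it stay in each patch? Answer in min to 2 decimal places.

Maximise g(t)/(T+t): set derivative to zero → g'(t)(T+t) = g(t).
g'(t) = 0.69·240·t^-0.31. Setting 0.69·240·t^-0.31 = 240·t^0.69/(27.1+t) gives 0.69(27.1+t) = t, so 0.31·t = 0.69×27.1.
t* = 0.69×27.1/0.31 = 60.32 min.

60.32 min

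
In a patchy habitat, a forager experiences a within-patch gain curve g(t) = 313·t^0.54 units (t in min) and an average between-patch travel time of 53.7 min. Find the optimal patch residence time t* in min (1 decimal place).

Maximise g(t)/(T+t): set derivative to zero → g'(t)(T+t) = g(t).
g'(t) = 0.54·313·t^-0.46. Setting 0.54·313·t^-0.46 = 313·t^0.54/(53.7+t) gives 0.54(53.7+t) = t, so 0.46·t = 0.54×53.7.
t* = 0.54×53.7/0.46 = 63.04 min.

63.0 min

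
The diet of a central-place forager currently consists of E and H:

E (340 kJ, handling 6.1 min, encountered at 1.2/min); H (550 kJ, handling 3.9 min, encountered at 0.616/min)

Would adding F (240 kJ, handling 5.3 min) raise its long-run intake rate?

No

Current rate: (1.2×340 + 0.616×550)/(1 + 1.2×6.1 + 0.616×3.9) = 69.65 kJ/min.
F: E/h = 240/5.3 = 45.28 kJ/min.
Since 45.28 < R, time spent handling F is better spent searching.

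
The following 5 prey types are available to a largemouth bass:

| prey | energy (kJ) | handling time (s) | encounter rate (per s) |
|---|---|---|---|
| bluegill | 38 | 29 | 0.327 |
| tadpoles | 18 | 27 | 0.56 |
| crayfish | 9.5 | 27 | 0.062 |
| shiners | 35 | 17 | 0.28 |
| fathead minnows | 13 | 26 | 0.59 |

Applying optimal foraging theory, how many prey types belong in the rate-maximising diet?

E/h in descending order: shiners 2.06, bluegill 1.31, tadpoles 0.667, fathead minnows 0.5, crayfish 0.352 kJ/s. The optimal diet is the largest prefix of this list for which every included type satisfies E_i/h_i > R on the types above it.
Rate on top 1: 1.701. bluegill: 1.31 < 1.701 → exclude; stop.
Optimal diet: shiners — 1 of 5 types.

1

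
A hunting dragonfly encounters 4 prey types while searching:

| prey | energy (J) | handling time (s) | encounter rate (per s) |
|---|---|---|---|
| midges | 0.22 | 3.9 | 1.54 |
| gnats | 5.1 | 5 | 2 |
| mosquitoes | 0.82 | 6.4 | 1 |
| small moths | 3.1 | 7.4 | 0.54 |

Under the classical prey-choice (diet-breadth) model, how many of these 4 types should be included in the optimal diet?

Profitabilities (E/h, J/s): gnats 1.02, small moths 0.419, mosquitoes 0.128, midges 0.0564. Add prey in this order while the next type's profitability exceeds the intake rate on those already taken.
Rate on top 1: 0.9273. small moths: 0.419 < 0.9273 → exclude; stop.
Optimal diet: gnats — 1 of 4 types.

1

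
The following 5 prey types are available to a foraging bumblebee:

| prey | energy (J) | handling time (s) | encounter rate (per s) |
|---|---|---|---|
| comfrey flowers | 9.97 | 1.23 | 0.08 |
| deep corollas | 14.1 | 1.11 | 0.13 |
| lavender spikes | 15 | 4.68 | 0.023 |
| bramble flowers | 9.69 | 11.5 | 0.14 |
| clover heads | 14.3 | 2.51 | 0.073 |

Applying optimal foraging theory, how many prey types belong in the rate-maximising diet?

E/h in descending order: deep corollas 12.7, comfrey flowers 8.11, clover heads 5.7, lavender spikes 3.21, bramble flowers 0.843 J/s. The optimal diet is the largest prefix of this list for which every included type satisfies E_i/h_i > R on the types above it.
Rate on top 1: 1.602. comfrey flowers: 8.11 > 1.602 → include.
Rate on top 2: 2.117. clover heads: 5.7 > 2.117 → include.
Rate on top 3: 2.577. lavender spikes: 3.21 > 2.577 → include.
Rate on top 4: 2.621. bramble flowers: 0.843 < 2.621 → exclude; stop.
Optimal diet: deep corollas, comfrey flowers, clover heads, lavender spikes — 4 of 5 types.

4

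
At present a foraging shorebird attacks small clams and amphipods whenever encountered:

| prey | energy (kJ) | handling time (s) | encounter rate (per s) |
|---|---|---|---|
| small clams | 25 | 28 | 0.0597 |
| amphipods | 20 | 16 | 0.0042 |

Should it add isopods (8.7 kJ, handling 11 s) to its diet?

Yes

On small clams and amphipods alone, R = ΣλE/(1+Σλh) = 1.577/2.739 = 0.5756 kJ/s.
Profitability of isopods: 8.7/11 = 0.7909 kJ/s.
0.7909 > 0.5756, so adding isopods raises the average — include it.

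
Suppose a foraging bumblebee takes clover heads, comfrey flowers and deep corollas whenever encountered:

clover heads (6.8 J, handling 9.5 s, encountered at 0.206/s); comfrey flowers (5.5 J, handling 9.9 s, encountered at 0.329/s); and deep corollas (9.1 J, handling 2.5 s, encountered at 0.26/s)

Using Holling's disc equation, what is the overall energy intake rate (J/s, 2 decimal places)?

R = (0.206×6.8 + 0.329×5.5 + 0.26×9.1) / (1 + 0.206×9.5 + 0.329×9.9 + 0.26×2.5) = 5.576/6.864 = 0.8124 J/s.

0.81 J/s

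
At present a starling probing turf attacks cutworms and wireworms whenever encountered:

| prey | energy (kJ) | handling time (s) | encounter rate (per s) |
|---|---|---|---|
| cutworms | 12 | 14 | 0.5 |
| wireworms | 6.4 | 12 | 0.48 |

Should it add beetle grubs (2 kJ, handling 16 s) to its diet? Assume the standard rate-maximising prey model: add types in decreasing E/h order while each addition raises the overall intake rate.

No

Intake rate on the current diet: R = (0.5×12 + 0.48×6.4) / (1 + 0.5×14 + 0.48×12) = 9.072/13.76 = 0.6593 kJ/s.
beetle grubs: E/h = 2/16 = 0.125 kJ/s.
0.125 < 0.6593, so adding beetle grubs would lower the average — exclude it.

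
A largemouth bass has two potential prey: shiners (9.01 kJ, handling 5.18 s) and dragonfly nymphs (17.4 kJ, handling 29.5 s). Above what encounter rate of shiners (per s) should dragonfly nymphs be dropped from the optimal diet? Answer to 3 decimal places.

Drop dragonfly nymphs once their profitability E₂/h₂ falls below the rate achievable on shiners alone: E₂/h₂ = λE₁/(1 + λh₁).
Solve for λ: λE₁h₂ = E₂(1 + λh₁) → λ(E₁h₂ − E₂h₁) = E₂ → λ = E₂/(E₁h₂ − E₂h₁).
λ = 17.4/(9.01×29.5 − 17.4×5.18) = 17.4/175.7 = 0.09905 per s.

0.099 per s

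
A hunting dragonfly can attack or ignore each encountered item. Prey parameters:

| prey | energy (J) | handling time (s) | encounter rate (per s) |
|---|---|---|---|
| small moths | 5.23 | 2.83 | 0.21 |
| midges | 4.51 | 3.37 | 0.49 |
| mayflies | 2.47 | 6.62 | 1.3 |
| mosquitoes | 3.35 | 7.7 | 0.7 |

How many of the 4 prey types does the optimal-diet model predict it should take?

Rank by E/h (J/s): small moths 1.85, midges 1.34, mosquitoes 0.435, mayflies 0.373. Include each in turn until the next type's E/h falls below the running intake rate.
Rate on top 1: 0.6889. midges: 1.34 > 0.6889 → include.
Rate on top 2: 1.019. mosquitoes: 0.435 < 1.019 → exclude; stop.
Optimal diet: small moths, midges — 2 of 4 types.

2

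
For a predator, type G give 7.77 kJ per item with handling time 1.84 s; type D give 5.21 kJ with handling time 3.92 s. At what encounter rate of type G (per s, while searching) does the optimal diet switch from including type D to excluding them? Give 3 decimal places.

0.250 per s

Drop type D once their profitability E₂/h₂ falls below the rate achievable on type G alone: E₂/h₂ = λE₁/(1 + λh₁).
Solve for λ: λE₁h₂ = E₂(1 + λh₁) → λ(E₁h₂ − E₂h₁) = E₂ → λ = E₂/(E₁h₂ − E₂h₁).
λ = 5.21/(7.77×3.92 − 5.21×1.84) = 5.21/20.87 = 0.2496 per s.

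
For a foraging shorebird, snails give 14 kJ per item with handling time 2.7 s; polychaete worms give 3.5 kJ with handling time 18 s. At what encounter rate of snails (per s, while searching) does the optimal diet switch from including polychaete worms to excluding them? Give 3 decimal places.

0.014 per s

Drop polychaete worms once their profitability E₂/h₂ falls below the rate achievable on snails alone: E₂/h₂ = λE₁/(1 + λh₁).
Solve for λ: λE₁h₂ = E₂(1 + λh₁) → λ(E₁h₂ − E₂h₁) = E₂ → λ = E₂/(E₁h₂ − E₂h₁).
λ = 3.5/(14×18 − 3.5×2.7) = 3.5/242.6 = 0.01443 per s.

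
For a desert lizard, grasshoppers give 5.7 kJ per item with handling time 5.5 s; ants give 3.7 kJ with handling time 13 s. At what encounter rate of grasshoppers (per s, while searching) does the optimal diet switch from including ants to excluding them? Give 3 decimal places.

0.069 per s

Drop ants once their profitability E₂/h₂ falls below the rate achievable on grasshoppers alone: E₂/h₂ = λE₁/(1 + λh₁).
Solve for λ: λE₁h₂ = E₂(1 + λh₁) → λ(E₁h₂ − E₂h₁) = E₂ → λ = E₂/(E₁h₂ − E₂h₁).
λ = 3.7/(5.7×13 − 3.7×5.5) = 3.7/53.75 = 0.06884 per s.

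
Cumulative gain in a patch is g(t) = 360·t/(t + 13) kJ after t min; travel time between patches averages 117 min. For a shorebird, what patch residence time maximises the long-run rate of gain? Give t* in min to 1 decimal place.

39.0 min

By the marginal value theorem, leave when the instantaneous gain rate g'(t) equals the habitat-wide average g(t)/(T + t).
g'(t) = 360·13/(t + 13)². Setting 360·13/(t+13)² = 360t/[(t+13)(117+t)] gives 13(117+t) = t(t+13), so t² = 13×117 = 1521.
t* = √1521 = 39 min.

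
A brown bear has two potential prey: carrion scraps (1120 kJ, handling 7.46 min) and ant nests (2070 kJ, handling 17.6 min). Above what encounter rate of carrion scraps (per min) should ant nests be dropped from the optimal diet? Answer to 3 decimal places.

Drop ant nests once their profitability E₂/h₂ falls below the rate achievable on carrion scraps alone: E₂/h₂ = λE₁/(1 + λh₁).
Solve for λ: λE₁h₂ = E₂(1 + λh₁) → λ(E₁h₂ − E₂h₁) = E₂ → λ = E₂/(E₁h₂ − E₂h₁).
λ = 2070/(1120×17.6 − 2070×7.46) = 2070/4270 = 0.4848 per min.

0.485 per min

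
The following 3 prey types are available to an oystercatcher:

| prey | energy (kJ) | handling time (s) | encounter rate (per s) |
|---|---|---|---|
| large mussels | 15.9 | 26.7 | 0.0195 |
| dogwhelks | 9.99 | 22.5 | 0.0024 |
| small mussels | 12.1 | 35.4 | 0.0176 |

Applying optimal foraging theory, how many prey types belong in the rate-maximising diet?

Profitabilities (E/h, kJ/s): large mussels 0.596, dogwhelks 0.444, small mussels 0.342. Add prey in this order while the next type's profitability exceeds the intake rate on those already taken.
Rate on top 1: 0.2039. dogwhelks: 0.444 > 0.2039 → include.
Rate on top 2: 0.2121. small mussels: 0.342 > 0.2121 → include.
Optimal diet: large mussels, dogwhelks, small mussels — 3 of 3 types.

3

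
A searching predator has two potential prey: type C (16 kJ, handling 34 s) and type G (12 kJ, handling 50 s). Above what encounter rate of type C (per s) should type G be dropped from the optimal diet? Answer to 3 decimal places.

At the threshold, the rate on type C alone equals the profitability of type G: λ·16/(1 + λ·34) = 12/50 = 0.24.
Rearranging, λ(16 − 0.24×34) = 0.24, so λ = 0.24/7.84 = 0.03061 per s.

0.031 per s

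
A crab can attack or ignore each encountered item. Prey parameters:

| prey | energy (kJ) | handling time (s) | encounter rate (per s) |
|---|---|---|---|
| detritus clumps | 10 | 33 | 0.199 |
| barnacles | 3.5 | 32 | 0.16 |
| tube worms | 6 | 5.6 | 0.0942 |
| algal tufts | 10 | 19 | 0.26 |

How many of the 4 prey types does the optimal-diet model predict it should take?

Rank by E/h (kJ/s): tube worms 1.07, algal tufts 0.526, detritus clumps 0.303, barnacles 0.109. Include each in turn until the next type's E/h falls below the running intake rate.
Rate on top 1: 0.37. algal tufts: 0.526 > 0.37 → include.
Rate on top 2: 0.4894. detritus clumps: 0.303 < 0.4894 → exclude; stop.
Optimal diet: tube worms, algal tufts — 2 of 4 types.

2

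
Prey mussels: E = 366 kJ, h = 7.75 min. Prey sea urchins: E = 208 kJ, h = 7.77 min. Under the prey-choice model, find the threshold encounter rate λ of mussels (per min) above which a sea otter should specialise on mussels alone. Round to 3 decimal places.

At the threshold, the rate on mussels alone equals the profitability of sea urchins: λ·366/(1 + λ·7.75) = 208/7.77 = 26.77.
Rearranging, λ(366 − 26.77×7.75) = 26.77, so λ = 26.77/158.5 = 0.1689 per min.

0.169 per min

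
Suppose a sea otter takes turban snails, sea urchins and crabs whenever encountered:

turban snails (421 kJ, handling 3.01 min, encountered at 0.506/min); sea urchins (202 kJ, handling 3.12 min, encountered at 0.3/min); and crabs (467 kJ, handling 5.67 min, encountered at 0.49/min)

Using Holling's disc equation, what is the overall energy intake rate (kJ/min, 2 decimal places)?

R = (0.506×421 + 0.3×202 + 0.49×467) / (1 + 0.506×3.01 + 0.3×3.12 + 0.49×5.67) = 502.5/6.237 = 80.56 kJ/min.

80.56 kJ/min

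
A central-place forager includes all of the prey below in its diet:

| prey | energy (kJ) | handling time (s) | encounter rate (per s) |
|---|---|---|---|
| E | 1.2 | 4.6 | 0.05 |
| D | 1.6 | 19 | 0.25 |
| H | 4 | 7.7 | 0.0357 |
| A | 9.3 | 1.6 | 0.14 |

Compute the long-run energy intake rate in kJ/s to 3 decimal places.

0.294 kJ/s

R = Σλ_iE_i / (1 + Σλ_ih_i)
Numerator: 0.05×1.2 + 0.25×1.6 + 0.0357×4 + 0.14×9.3 = 1.905
Denominator: 1 + 0.05×4.6 + 0.25×19 + 0.0357×7.7 + 0.14×1.6 = 6.479
R = 1.905/6.479 = 0.294 kJ/s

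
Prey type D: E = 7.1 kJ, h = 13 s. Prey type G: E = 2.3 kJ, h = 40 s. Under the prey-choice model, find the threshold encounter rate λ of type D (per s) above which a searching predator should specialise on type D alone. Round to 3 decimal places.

0.009 per s

Drop type G once their profitability E₂/h₂ falls below the rate achievable on type D alone: E₂/h₂ = λE₁/(1 + λh₁).
Solve for λ: λE₁h₂ = E₂(1 + λh₁) → λ(E₁h₂ − E₂h₁) = E₂ → λ = E₂/(E₁h₂ − E₂h₁).
λ = 2.3/(7.1×40 − 2.3×13) = 2.3/254.1 = 0.009052 per s.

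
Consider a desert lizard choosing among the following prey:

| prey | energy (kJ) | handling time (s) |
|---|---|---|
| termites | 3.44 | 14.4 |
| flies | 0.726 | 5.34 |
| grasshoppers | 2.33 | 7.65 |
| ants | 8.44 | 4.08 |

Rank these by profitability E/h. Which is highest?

ants

Profitability E/h (kJ/s): termites = 3.44/14.4 = 0.239, flies = 0.726/5.34 = 0.136, grasshoppers = 2.33/7.65 = 0.305, ants = 8.44/4.08 = 2.07.
Ranked: ants > grasshoppers > termites > flies.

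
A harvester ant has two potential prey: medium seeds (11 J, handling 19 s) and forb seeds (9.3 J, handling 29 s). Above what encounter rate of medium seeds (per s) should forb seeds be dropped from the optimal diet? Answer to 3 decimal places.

0.065 per s

Drop forb seeds once their profitability E₂/h₂ falls below the rate achievable on medium seeds alone: E₂/h₂ = λE₁/(1 + λh₁).
Solve for λ: λE₁h₂ = E₂(1 + λh₁) → λ(E₁h₂ − E₂h₁) = E₂ → λ = E₂/(E₁h₂ − E₂h₁).
λ = 9.3/(11×29 − 9.3×19) = 9.3/142.3 = 0.06535 per s.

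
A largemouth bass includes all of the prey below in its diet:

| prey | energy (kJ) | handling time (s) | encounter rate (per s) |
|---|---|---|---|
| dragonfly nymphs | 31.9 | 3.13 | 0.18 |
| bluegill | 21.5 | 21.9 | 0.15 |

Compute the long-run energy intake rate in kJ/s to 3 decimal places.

1.849 kJ/s

Energy encountered per unit search time: 0.18×31.9 + 0.15×21.5 = 8.967 kJ/s.
Handling time per unit search time: 0.18×3.13 + 0.15×21.9 = 3.848.
Rate = 8.967/(1 + 3.848) = 1.849 kJ/s.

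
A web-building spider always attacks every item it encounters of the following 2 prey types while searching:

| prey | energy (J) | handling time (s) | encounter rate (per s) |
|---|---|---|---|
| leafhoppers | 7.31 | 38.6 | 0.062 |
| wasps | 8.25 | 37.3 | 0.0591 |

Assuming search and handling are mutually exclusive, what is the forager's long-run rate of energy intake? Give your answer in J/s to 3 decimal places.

R = Σλ_iE_i / (1 + Σλ_ih_i)
Numerator: 0.062×7.31 + 0.0591×8.25 = 0.9408
Denominator: 1 + 0.062×38.6 + 0.0591×37.3 = 5.598
R = 0.9408/5.598 = 0.1681 J/s

0.168 J/s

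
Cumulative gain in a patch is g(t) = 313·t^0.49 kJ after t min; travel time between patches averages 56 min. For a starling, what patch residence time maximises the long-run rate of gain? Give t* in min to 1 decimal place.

Maximise g(t)/(T+t): set derivative to zero → g'(t)(T+t) = g(t).
g'(t) = 0.49·313·t^-0.51. Setting 0.49·313·t^-0.51 = 313·t^0.49/(56+t) gives 0.49(56+t) = t, so 0.51·t = 0.49×56.
t* = 0.49×56/0.51 = 53.8 min.

53.8 min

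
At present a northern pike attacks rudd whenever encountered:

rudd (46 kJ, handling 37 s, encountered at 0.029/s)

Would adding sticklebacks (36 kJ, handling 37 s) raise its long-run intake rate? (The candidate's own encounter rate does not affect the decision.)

Yes

On rudd alone, R = ΣλE/(1+Σλh) = 1.334/2.073 = 0.6435 kJ/s.
sticklebacks: E/h = 36/37 = 0.973 kJ/s.
0.973 > 0.6435, so adding sticklebacks raises the average — include it.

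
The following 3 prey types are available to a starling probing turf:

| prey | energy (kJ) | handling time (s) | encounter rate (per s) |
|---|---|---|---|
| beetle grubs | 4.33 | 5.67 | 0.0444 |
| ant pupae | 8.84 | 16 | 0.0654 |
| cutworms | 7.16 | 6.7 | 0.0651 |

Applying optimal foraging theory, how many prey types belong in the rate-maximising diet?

3

E/h in descending order: cutworms 1.07, beetle grubs 0.764, ant pupae 0.552 kJ/s. The optimal diet is the largest prefix of this list for which every included type satisfies E_i/h_i > R on the types above it.
Rate on top 1: 0.3246. beetle grubs: 0.764 > 0.3246 → include.
Rate on top 2: 0.39. ant pupae: 0.552 > 0.39 → include.
Optimal diet: cutworms, beetle grubs, ant pupae — 3 of 3 types.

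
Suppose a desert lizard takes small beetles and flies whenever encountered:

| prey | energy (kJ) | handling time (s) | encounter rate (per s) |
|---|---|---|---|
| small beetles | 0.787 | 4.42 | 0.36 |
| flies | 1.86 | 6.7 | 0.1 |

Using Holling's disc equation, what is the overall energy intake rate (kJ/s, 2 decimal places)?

R = (0.36×0.787 + 0.1×1.86) / (1 + 0.36×4.42 + 0.1×6.7) = 0.4693/3.261 = 0.1439 kJ/s.

0.14 kJ/s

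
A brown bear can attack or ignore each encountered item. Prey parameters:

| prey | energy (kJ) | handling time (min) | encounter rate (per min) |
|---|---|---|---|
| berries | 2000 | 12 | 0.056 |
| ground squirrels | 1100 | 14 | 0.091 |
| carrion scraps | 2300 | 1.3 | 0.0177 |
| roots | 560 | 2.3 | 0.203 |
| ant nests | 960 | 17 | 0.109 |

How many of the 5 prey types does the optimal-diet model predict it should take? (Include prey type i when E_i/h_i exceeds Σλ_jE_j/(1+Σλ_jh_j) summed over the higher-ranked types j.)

3

Profitabilities (E/h, kJ/min): carrion scraps 1.77e+03, roots 243, berries 167, ground squirrels 78.6, ant nests 56.5. Add prey in this order while the next type's profitability exceeds the intake rate on those already taken.
Rate on top 1: 39.79. roots: 243 > 39.79 → include.
Rate on top 2: 103.6. berries: 167 > 103.6 → include.
Rate on top 3: 123.2. ground squirrels: 78.6 < 123.2 → exclude; stop.
Optimal diet: carrion scraps, roots, berries — 3 of 5 types.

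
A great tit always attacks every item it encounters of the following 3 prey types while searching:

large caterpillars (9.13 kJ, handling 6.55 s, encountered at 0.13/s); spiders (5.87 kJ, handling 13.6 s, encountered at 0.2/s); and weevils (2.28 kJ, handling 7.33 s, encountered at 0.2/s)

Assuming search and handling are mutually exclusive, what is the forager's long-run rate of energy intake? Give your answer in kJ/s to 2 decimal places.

0.47 kJ/s

R = (0.13×9.13 + 0.2×5.87 + 0.2×2.28) / (1 + 0.13×6.55 + 0.2×13.6 + 0.2×7.33) = 2.817/6.038 = 0.4666 kJ/s.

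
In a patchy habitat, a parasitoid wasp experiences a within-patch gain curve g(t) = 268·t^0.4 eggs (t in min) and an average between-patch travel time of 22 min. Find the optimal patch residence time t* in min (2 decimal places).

Maximise g(t)/(T+t): set derivative to zero → g'(t)(T+t) = g(t).
g'(t) = 0.4·268·t^-0.6. Setting 0.4·268·t^-0.6 = 268·t^0.4/(22+t) gives 0.4(22+t) = t, so 0.60·t = 0.4×22.
t* = 0.4×22/0.60 = 14.67 min.

14.67 min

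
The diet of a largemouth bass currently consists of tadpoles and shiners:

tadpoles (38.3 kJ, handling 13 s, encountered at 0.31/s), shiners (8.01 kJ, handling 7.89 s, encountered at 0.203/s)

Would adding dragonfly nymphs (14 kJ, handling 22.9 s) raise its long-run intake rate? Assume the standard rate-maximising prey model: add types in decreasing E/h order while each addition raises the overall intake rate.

No

On tadpoles and shiners alone, R = ΣλE/(1+Σλh) = 13.5/6.632 = 2.036 kJ/s.
dragonfly nymphs: E/h = 14/22.9 = 0.6114 kJ/s.
Since 0.6114 < R, time spent handling dragonfly nymphs is better spent searching.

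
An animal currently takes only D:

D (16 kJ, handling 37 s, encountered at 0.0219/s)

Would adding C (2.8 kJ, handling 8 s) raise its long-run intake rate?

Intake rate on the current diet: R = (0.0219×16) / (1 + 0.0219×37) = 0.3504/1.81 = 0.1936 kJ/s.
Profitability of C: 2.8/8 = 0.35 kJ/s.
0.35 > 0.1936, so adding C raises the average — include it.

Yes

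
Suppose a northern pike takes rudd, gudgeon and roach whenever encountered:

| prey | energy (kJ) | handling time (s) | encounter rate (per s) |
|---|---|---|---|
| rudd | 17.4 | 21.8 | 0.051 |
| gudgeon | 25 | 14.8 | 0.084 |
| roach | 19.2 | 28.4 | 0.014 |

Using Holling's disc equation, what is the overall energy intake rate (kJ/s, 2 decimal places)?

0.87 kJ/s

Energy encountered per unit search time: 0.051×17.4 + 0.084×25 + 0.014×19.2 = 3.256 kJ/s.
Handling time per unit search time: 0.051×21.8 + 0.084×14.8 + 0.014×28.4 = 2.753.
Rate = 3.256/(1 + 2.753) = 0.8677 kJ/s.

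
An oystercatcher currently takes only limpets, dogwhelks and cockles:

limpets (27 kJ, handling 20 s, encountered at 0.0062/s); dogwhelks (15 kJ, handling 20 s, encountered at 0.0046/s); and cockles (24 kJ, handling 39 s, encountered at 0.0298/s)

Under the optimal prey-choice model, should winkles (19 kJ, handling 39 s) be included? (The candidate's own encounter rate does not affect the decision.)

Yes

On limpets, dogwhelks and cockles alone, R = ΣλE/(1+Σλh) = 0.9516/2.378 = 0.4001 kJ/s.
Profitability of winkles: 19/39 = 0.4872 kJ/s.
Since 0.4872 > R, including winkles increases the long-run rate.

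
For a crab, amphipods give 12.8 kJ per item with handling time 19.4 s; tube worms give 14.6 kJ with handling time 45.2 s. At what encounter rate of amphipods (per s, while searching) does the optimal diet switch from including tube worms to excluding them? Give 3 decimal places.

0.049 per s

The zero-one rule: include tube worms iff E₂/h₂ > λE₁/(1+λh₁). Equality gives the switch point.
λE₁h₂ = E₂ + λE₂h₁ ⇒ λ = E₂/(E₁h₂ − E₂h₁) = 14.6/(578.6 − 283.2) = 0.04944 per s.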